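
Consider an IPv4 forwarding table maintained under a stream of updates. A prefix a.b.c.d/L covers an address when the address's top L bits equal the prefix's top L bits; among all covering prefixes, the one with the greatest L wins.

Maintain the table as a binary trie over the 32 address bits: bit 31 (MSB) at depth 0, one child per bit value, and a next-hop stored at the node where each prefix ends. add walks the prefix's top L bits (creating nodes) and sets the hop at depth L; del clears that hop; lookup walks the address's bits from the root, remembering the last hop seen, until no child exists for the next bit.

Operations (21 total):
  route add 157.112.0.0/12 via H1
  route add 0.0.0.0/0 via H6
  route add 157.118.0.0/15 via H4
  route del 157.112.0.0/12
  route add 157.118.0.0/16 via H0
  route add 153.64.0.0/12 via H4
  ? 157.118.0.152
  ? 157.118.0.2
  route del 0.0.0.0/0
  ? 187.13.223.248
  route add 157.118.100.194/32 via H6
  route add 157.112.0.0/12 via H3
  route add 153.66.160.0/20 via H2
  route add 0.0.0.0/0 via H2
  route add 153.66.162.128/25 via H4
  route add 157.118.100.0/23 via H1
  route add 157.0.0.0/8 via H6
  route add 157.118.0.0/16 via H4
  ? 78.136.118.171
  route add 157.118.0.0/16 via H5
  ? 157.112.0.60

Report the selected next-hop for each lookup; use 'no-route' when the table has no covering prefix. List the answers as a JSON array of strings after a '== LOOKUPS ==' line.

Apply in order:
  + 157.112.0.0/12 (H1) depth=12
  + 0.0.0.0/0 (H6) depth=0
  + 157.118.0.0/15 (H4) depth=15
  del 157.112.0.0/12 (clear depth 12)
  + 157.118.0.0/16 (H0) depth=16
  + 153.64.0.0/12 (H4) depth=12
  Q 157.118.0.152: descend 1001110101110110 ; hops seen [H6,H4,H0] ; pick H0
  Q 157.118.0.2: descend 1001110101110110 ; hops seen [H6,H4,H0] ; pick H0
  del 0.0.0.0/0 (clear depth 0)
  Q 187.13.223.248: descend 10 ; hops seen [∅] ; pick no-route
  + 157.118.100.194/32 (H6) depth=32
  + 157.112.0.0/12 (H3) depth=12
  + 153.66.160.0/20 (H2) depth=20
  + 0.0.0.0/0 (H2) depth=0
  + 153.66.162.128/25 (H4) depth=25
  + 157.118.100.0/23 (H1) depth=23
  + 157.0.0.0/8 (H6) depth=8
  + 157.118.0.0/16 (H4) depth=16
  Q 78.136.118.171: descend ε ; hops seen [H2] ; pick H2
  + 157.118.0.0/16 (H5) depth=16
  Q 157.112.0.60: descend 1001110101110 ; hops seen [H2,H6,H3] ; pick H3

== LOOKUPS ==
["H0","H0","no-route","H2","H3"]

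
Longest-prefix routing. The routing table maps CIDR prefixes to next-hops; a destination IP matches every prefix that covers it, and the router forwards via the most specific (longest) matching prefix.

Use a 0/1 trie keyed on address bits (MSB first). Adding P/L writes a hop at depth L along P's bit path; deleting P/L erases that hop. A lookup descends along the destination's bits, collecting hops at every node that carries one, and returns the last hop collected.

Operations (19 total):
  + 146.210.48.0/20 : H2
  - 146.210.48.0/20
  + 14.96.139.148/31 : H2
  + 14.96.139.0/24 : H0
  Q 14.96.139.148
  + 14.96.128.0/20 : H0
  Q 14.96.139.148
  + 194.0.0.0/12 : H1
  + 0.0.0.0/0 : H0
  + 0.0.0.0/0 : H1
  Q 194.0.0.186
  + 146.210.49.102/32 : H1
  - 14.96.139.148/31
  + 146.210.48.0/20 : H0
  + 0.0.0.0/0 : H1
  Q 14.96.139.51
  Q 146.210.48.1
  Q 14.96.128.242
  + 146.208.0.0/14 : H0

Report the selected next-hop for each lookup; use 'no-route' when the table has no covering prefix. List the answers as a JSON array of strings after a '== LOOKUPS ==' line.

Process each operation:
  add 146.210.48.0/20 -> H2 at depth 20
  del 146.210.48.0/20 (clear depth 20)
  add 14.96.139.148/31 -> H2 at depth 31
  add 14.96.139.0/24 -> H0 at depth 24
  Q 14.96.139.148: descend 0000111001100000100010111001010 ; hops seen [H0,H2] ; pick H2
  add 14.96.128.0/20 -> H0 at depth 20
  Q 14.96.139.148: descend 0000111001100000100010111001010 ; hops seen [H0,H0,H2] ; pick H2
  add 194.0.0.0/12 -> H1 at depth 12
  add 0.0.0.0/0 -> H0 at depth 0
  add 0.0.0.0/0 -> H1 at depth 0
  Q 194.0.0.186: descend 110000100000 ; hops seen [H1,H1] ; pick H1
  add 146.210.49.102/32 -> H1 at depth 32
  del 14.96.139.148/31 (clear depth 31)
  add 146.210.48.0/20 -> H0 at depth 20
  add 0.0.0.0/0 -> H1 at depth 0
  Q 14.96.139.51: descend 000011100110000010001011 ; hops seen [H1,H0,H0] ; pick H0
  Q 146.210.48.1: descend 10010010110100100011000 ; hops seen [H1,H0] ; pick H0
  Q 14.96.128.242: descend 00001110011000001000 ; hops seen [H1,H0] ; pick H0
  add 146.208.0.0/14 -> H0 at depth 14

== LOOKUPS ==
["H2","H2","H1","H0","H0","H0"]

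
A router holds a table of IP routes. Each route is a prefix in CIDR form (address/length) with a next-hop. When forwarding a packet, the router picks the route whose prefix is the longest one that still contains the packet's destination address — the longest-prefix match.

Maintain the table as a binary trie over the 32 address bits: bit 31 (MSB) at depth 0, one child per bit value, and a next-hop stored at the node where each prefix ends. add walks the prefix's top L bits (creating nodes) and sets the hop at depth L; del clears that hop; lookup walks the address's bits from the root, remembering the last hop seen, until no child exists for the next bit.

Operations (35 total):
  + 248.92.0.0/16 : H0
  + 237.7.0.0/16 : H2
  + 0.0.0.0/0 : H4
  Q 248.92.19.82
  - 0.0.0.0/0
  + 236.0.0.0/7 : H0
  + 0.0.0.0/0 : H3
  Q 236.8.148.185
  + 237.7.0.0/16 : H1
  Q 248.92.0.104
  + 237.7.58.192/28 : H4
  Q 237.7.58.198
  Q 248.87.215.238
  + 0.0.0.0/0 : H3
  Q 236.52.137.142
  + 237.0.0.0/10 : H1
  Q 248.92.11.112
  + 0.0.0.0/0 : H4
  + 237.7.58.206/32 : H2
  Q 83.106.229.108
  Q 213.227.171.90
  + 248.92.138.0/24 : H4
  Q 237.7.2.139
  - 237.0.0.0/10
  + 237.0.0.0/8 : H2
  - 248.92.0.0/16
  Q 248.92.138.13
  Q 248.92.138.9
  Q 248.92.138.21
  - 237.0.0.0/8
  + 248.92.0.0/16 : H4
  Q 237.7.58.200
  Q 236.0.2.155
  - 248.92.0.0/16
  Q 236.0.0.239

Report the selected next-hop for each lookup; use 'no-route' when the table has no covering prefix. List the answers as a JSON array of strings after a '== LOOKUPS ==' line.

Apply in order:
  add 248.92.0.0/16 -> H0 at depth 16
  add 237.7.0.0/16 -> H2 at depth 16
  add 0.0.0.0/0 -> H4 at depth 0
  Q 248.92.19.82: descend 1111100001011100 ; hops seen [H4,H0] ; pick H0
  del 0.0.0.0/0 (clear depth 0)
  add 236.0.0.0/7 -> H0 at depth 7
  add 0.0.0.0/0 -> H3 at depth 0
  Q 236.8.148.185: descend 1110110 ; hops seen [H3,H0] ; pick H0
  add 237.7.0.0/16 -> H1 at depth 16
  Q 248.92.0.104: descend 1111100001011100 ; hops seen [H3,H0] ; pick H0
  add 237.7.58.192/28 -> H4 at depth 28
  Q 237.7.58.198: descend 1110110100000111001110101100 ; hops seen [H3,H0,H1,H4] ; pick H4
  Q 248.87.215.238: descend 111110000101 ; hops seen [H3] ; pick H3
  add 0.0.0.0/0 -> H3 at depth 0
  Q 236.52.137.142: descend 1110110 ; hops seen [H3,H0] ; pick H0
  add 237.0.0.0/10 -> H1 at depth 10
  Q 248.92.11.112: descend 1111100001011100 ; hops seen [H3,H0] ; pick H0
  add 0.0.0.0/0 -> H4 at depth 0
  add 237.7.58.206/32 -> H2 at depth 32
  Q 83.106.229.108: descend ε ; hops seen [H4] ; pick H4
  Q 213.227.171.90: descend 11 ; hops seen [H4] ; pick H4
  add 248.92.138.0/24 -> H4 at depth 24
  Q 237.7.2.139: descend 111011010000011100 ; hops seen [H4,H0,H1,H1] ; pick H1
  del 237.0.0.0/10 (clear depth 10)
  add 237.0.0.0/8 -> H2 at depth 8
  del 248.92.0.0/16 (clear depth 16)
  Q 248.92.138.13: descend 111110000101110010001010 ; hops seen [H4,H4] ; pick H4
  Q 248.92.138.9: descend 111110000101110010001010 ; hops seen [H4,H4] ; pick H4
  Q 248.92.138.21: descend 111110000101110010001010 ; hops seen [H4,H4] ; pick H4
  del 237.0.0.0/8 (clear depth 8)
  add 248.92.0.0/16 -> H4 at depth 16
  Q 237.7.58.200: descend 11101101000001110011101011001 ; hops seen [H4,H0,H1,H4] ; pick H4
  Q 236.0.2.155: descend 1110110 ; hops seen [H4,H0] ; pick H0
  del 248.92.0.0/16 (clear depth 16)
  Q 236.0.0.239: descend 1110110 ; hops seen [H4,H0] ; pick H0

== LOOKUPS ==
["H0","H0","H0","H4","H3","H0","H0","H4","H4","H1","H4","H4","H4","H4","H0","H0"]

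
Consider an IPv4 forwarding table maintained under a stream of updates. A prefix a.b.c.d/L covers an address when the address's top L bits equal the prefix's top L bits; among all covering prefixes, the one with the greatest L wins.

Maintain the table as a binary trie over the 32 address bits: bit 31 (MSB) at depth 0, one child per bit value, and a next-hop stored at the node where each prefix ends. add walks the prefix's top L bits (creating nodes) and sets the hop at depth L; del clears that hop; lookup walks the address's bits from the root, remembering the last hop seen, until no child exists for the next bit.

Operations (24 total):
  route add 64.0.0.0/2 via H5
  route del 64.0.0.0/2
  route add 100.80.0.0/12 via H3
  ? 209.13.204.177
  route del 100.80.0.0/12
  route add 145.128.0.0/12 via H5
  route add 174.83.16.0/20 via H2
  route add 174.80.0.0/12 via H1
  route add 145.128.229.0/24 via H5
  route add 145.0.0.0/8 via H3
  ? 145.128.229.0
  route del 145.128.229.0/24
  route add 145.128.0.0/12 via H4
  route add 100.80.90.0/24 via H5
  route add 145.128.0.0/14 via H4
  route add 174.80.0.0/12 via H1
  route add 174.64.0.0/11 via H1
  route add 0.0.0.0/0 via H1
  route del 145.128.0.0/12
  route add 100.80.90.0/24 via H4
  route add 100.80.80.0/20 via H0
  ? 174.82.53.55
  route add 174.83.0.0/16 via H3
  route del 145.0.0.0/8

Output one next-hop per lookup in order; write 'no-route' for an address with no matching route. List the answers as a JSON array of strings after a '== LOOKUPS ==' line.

Trace:
  + 64.0.0.0/2 (H5) depth=2
  - 64.0.0.0/2 clear@2
  + 100.80.0.0/12 (H3) depth=12
  ? 209.13.204.177  path d0:-  best=no-route
  - 100.80.0.0/12 clear@12
  + 145.128.0.0/12 (H5) depth=12
  + 174.83.16.0/20 (H2) depth=20
  + 174.80.0.0/12 (H1) depth=12
  + 145.128.229.0/24 (H5) depth=24
  + 145.0.0.0/8 (H3) depth=8
  ? 145.128.229.0  path d0:-→d1:-→d2:-→d3:-→d4:-→d5:-→d6:-→d7:-→d8:H3→d9:-→d10:-→d11:-→d12:H5→d13:-→d14:-→d15:-→d16:-→d17:-→d18:-→d19:-→d20:-→d21:-→d22:-→d23:-→d24:H5  best=H5
  - 145.128.229.0/24 clear@24
  + 145.128.0.0/12 (H4) depth=12
  + 100.80.90.0/24 (H5) depth=24
  + 145.128.0.0/14 (H4) depth=14
  + 174.80.0.0/12 (H1) depth=12
  + 174.64.0.0/11 (H1) depth=11
  + 0.0.0.0/0 (H1) depth=0
  - 145.128.0.0/12 clear@12
  + 100.80.90.0/24 (H4) depth=24
  + 100.80.80.0/20 (H0) depth=20
  ? 174.82.53.55  path d0:H1→d1:-→d2:-→d3:-→d4:-→d5:-→d6:-→d7:-→d8:-→d9:-→d10:-→d11:H1→d12:H1→d13:-→d14:-→d15:-  best=H1
  + 174.83.0.0/16 (H3) depth=16
  - 145.0.0.0/8 clear@8

== LOOKUPS ==
["no-route","H5","H1"]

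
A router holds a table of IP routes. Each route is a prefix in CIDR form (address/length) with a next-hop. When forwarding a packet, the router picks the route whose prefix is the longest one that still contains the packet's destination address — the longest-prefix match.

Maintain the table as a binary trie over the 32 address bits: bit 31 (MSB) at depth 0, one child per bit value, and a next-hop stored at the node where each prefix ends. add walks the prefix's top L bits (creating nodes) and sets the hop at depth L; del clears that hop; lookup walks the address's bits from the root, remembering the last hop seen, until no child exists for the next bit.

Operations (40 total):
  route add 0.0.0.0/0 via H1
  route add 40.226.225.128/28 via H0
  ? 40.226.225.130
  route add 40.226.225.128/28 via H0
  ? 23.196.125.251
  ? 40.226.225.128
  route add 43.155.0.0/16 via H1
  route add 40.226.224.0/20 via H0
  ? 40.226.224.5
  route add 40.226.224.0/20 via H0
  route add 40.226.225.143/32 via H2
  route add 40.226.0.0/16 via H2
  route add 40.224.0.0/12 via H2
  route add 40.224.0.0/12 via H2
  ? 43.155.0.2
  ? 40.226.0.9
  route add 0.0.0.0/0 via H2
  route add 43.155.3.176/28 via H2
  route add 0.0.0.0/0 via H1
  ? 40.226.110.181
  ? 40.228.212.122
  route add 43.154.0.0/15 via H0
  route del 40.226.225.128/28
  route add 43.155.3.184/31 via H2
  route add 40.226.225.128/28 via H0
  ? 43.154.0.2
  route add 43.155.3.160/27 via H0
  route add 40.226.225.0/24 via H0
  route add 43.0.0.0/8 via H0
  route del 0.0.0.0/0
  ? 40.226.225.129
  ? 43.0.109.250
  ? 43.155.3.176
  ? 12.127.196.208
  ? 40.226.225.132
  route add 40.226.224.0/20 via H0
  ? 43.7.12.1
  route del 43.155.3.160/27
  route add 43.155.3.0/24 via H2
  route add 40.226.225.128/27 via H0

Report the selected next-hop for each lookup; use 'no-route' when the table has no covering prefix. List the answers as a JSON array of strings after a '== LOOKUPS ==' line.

Apply in order:
  + 0.0.0.0/0 (H1) depth=0
  + 40.226.225.128/28 (H0) depth=28
  Q 40.226.225.130: descend 0010100011100010111000011000 ; hops seen [H1,H0] ; pick H0
  + 40.226.225.128/28 (H0) depth=28
  Q 23.196.125.251: descend 00 ; hops seen [H1] ; pick H1
  Q 40.226.225.128: descend 0010100011100010111000011000 ; hops seen [H1,H0] ; pick H0
  + 43.155.0.0/16 (H1) depth=16
  + 40.226.224.0/20 (H0) depth=20
  Q 40.226.224.5: descend 00101000111000101110000 ; hops seen [H1,H0] ; pick H0
  + 40.226.224.0/20 (H0) depth=20
  + 40.226.225.143/32 (H2) depth=32
  + 40.226.0.0/16 (H2) depth=16
  + 40.224.0.0/12 (H2) depth=12
  + 40.224.0.0/12 (H2) depth=12
  Q 43.155.0.2: descend 0010101110011011 ; hops seen [H1,H1] ; pick H1
  Q 40.226.0.9: descend 0010100011100010 ; hops seen [H1,H2,H2] ; pick H2
  + 0.0.0.0/0 (H2) depth=0
  + 43.155.3.176/28 (H2) depth=28
  + 0.0.0.0/0 (H1) depth=0
  Q 40.226.110.181: descend 0010100011100010 ; hops seen [H1,H2,H2] ; pick H2
  Q 40.228.212.122: descend 0010100011100 ; hops seen [H1,H2] ; pick H2
  + 43.154.0.0/15 (H0) depth=15
  - 40.226.225.128/28 clear@28
  + 43.155.3.184/31 (H2) depth=31
  + 40.226.225.128/28 (H0) depth=28
  Q 43.154.0.2: descend 001010111001101 ; hops seen [H1,H0] ; pick H0
  + 43.155.3.160/27 (H0) depth=27
  + 40.226.225.0/24 (H0) depth=24
  + 43.0.0.0/8 (H0) depth=8
  - 0.0.0.0/0 clear@0
  Q 40.226.225.129: descend 0010100011100010111000011000 ; hops seen [H2,H2,H0,H0,H0] ; pick H0
  Q 43.0.109.250: descend 00101011 ; hops seen [H0] ; pick H0
  Q 43.155.3.176: descend 0010101110011011000000111011 ; hops seen [H0,H0,H1,H0,H2] ; pick H2
  Q 12.127.196.208: descend 00 ; hops seen [∅] ; pick no-route
  Q 40.226.225.132: descend 0010100011100010111000011000 ; hops seen [H2,H2,H0,H0,H0] ; pick H0
  + 40.226.224.0/20 (H0) depth=20
  Q 43.7.12.1: descend 00101011 ; hops seen [H0] ; pick H0
  - 43.155.3.160/27 clear@27
  + 43.155.3.0/24 (H2) depth=24
  + 40.226.225.128/27 (H0) depth=27

== LOOKUPS ==
["H0","H1","H0","H0","H1","H2","H2","H2","H0","H0","H0","H2","no-route","H0","H0"]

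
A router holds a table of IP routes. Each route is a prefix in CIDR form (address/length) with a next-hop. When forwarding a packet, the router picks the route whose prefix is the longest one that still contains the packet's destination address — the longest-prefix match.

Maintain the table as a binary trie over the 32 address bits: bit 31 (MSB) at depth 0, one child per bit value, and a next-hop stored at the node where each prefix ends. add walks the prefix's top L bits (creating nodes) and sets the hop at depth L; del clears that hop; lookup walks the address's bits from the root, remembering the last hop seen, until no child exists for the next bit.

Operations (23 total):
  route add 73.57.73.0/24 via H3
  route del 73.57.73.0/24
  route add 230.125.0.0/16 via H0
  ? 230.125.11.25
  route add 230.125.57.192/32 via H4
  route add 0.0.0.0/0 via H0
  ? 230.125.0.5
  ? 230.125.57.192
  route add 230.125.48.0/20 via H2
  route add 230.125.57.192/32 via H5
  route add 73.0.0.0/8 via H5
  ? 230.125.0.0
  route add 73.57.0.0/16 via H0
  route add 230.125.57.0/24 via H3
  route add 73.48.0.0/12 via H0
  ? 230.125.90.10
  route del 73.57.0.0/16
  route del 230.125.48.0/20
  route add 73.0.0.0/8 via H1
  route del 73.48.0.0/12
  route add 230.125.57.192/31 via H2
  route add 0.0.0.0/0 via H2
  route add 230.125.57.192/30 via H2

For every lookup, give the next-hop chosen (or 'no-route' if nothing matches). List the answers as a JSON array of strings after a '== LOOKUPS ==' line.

Process each operation:
  + 73.57.73.0/24 (H3) depth=24
  del 73.57.73.0/24 (clear depth 24)
  + 230.125.0.0/16 (H0) depth=16
  Q 230.125.11.25: descend 1110011001111101 ; hops seen [H0] ; pick H0
  + 230.125.57.192/32 (H4) depth=32
  + 0.0.0.0/0 (H0) depth=0
  Q 230.125.0.5: descend 111001100111110100 ; hops seen [H0,H0] ; pick H0
  Q 230.125.57.192: descend 11100110011111010011100111000000 ; hops seen [H0,H0,H4] ; pick H4
  + 230.125.48.0/20 (H2) depth=20
  + 230.125.57.192/32 (H5) depth=32
  + 73.0.0.0/8 (H5) depth=8
  Q 230.125.0.0: descend 111001100111110100 ; hops seen [H0,H0] ; pick H0
  + 73.57.0.0/16 (H0) depth=16
  + 230.125.57.0/24 (H3) depth=24
  + 73.48.0.0/12 (H0) depth=12
  Q 230.125.90.10: descend 11100110011111010 ; hops seen [H0,H0] ; pick H0
  del 73.57.0.0/16 (clear depth 16)
  del 230.125.48.0/20 (clear depth 20)
  + 73.0.0.0/8 (H1) depth=8
  del 73.48.0.0/12 (clear depth 12)
  + 230.125.57.192/31 (H2) depth=31
  + 0.0.0.0/0 (H2) depth=0
  + 230.125.57.192/30 (H2) depth=30

== LOOKUPS ==
["H0","H0","H4","H0","H0"]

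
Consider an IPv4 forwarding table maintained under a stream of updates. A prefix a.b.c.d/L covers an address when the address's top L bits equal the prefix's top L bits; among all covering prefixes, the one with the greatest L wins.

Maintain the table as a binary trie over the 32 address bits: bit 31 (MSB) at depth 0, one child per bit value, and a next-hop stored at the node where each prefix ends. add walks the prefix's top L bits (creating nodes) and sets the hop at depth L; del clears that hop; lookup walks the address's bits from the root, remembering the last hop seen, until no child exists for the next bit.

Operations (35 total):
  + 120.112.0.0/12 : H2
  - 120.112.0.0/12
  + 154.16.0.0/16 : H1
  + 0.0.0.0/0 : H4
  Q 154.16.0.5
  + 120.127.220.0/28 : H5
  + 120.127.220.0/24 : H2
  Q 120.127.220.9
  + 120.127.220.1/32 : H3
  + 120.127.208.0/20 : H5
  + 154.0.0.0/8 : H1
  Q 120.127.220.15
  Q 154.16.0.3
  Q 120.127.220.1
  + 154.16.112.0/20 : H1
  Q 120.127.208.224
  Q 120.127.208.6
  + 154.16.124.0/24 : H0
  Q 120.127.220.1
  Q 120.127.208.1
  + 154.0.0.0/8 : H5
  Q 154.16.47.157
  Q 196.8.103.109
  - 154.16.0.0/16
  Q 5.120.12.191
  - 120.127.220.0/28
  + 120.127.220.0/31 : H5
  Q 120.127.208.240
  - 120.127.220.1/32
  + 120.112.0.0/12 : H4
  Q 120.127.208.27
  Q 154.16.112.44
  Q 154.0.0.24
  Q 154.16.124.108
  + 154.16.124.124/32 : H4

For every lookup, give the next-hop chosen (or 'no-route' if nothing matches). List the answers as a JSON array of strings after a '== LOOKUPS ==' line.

Apply in order:
  add 120.112.0.0/12 -> H2 at depth 12
  - 120.112.0.0/12 clear@12
  add 154.16.0.0/16 -> H1 at depth 16
  add 0.0.0.0/0 -> H4 at depth 0
  ? 154.16.0.5  path d0:H4→d1:-→d2:-→d3:-→d4:-→d5:-→d6:-→d7:-→d8:-→d9:-→d10:-→d11:-→d12:-→d13:-→d14:-→d15:-→d16:H1  best=H1
  add 120.127.220.0/28 -> H5 at depth 28
  add 120.127.220.0/24 -> H2 at depth 24
  ? 120.127.220.9  path d0:H4→d1:-→d2:-→d3:-→d4:-→d5:-→d6:-→d7:-→d8:-→d9:-→d10:-→d11:-→d12:-→d13:-→d14:-→d15:-→d16:-→d17:-→d18:-→d19:-→d20:-→d21:-→d22:-→d23:-→d24:H2→d25:-→d26:-→d27:-→d28:H5  best=H5
  add 120.127.220.1/32 -> H3 at depth 32
  add 120.127.208.0/20 -> H5 at depth 20
  add 154.0.0.0/8 -> H1 at depth 8
  ? 120.127.220.15  path d0:H4→d1:-→d2:-→d3:-→d4:-→d5:-→d6:-→d7:-→d8:-→d9:-→d10:-→d11:-→d12:-→d13:-→d14:-→d15:-→d16:-→d17:-→d18:-→d19:-→d20:H5→d21:-→d22:-→d23:-→d24:H2→d25:-→d26:-→d27:-→d28:H5  best=H5
  ? 154.16.0.3  path d0:H4→d1:-→d2:-→d3:-→d4:-→d5:-→d6:-→d7:-→d8:H1→d9:-→d10:-→d11:-→d12:-→d13:-→d14:-→d15:-→d16:H1  best=H1
  ? 120.127.220.1  path d0:H4→d1:-→d2:-→d3:-→d4:-→d5:-→d6:-→d7:-→d8:-→d9:-→d10:-→d11:-→d12:-→d13:-→d14:-→d15:-→d16:-→d17:-→d18:-→d19:-→d20:H5→d21:-→d22:-→d23:-→d24:H2→d25:-→d26:-→d27:-→d28:H5→d29:-→d30:-→d31:-→d32:H3  best=H3
  add 154.16.112.0/20 -> H1 at depth 20
  ? 120.127.208.224  path d0:H4→d1:-→d2:-→d3:-→d4:-→d5:-→d6:-→d7:-→d8:-→d9:-→d10:-→d11:-→d12:-→d13:-→d14:-→d15:-→d16:-→d17:-→d18:-→d19:-→d20:H5  best=H5
  ? 120.127.208.6  path d0:H4→d1:-→d2:-→d3:-→d4:-→d5:-→d6:-→d7:-→d8:-→d9:-→d10:-→d11:-→d12:-→d13:-→d14:-→d15:-→d16:-→d17:-→d18:-→d19:-→d20:H5  best=H5
  add 154.16.124.0/24 -> H0 at depth 24
  ? 120.127.220.1  path d0:H4→d1:-→d2:-→d3:-→d4:-→d5:-→d6:-→d7:-→d8:-→d9:-→d10:-→d11:-→d12:-→d13:-→d14:-→d15:-→d16:-→d17:-→d18:-→d19:-→d20:H5→d21:-→d22:-→d23:-→d24:H2→d25:-→d26:-→d27:-→d28:H5→d29:-→d30:-→d31:-→d32:H3  best=H3
  ? 120.127.208.1  path d0:H4→d1:-→d2:-→d3:-→d4:-→d5:-→d6:-→d7:-→d8:-→d9:-→d10:-→d11:-→d12:-→d13:-→d14:-→d15:-→d16:-→d17:-→d18:-→d19:-→d20:H5  best=H5
  add 154.0.0.0/8 -> H5 at depth 8
  ? 154.16.47.157  path d0:H4→d1:-→d2:-→d3:-→d4:-→d5:-→d6:-→d7:-→d8:H5→d9:-→d10:-→d11:-→d12:-→d13:-→d14:-→d15:-→d16:H1→d17:-  best=H1
  ? 196.8.103.109  path d0:H4→d1:-  best=H4
  - 154.16.0.0/16 clear@16
  ? 5.120.12.191  path d0:H4→d1:-  best=H4
  - 120.127.220.0/28 clear@28
  add 120.127.220.0/31 -> H5 at depth 31
  ? 120.127.208.240  path d0:H4→d1:-→d2:-→d3:-→d4:-→d5:-→d6:-→d7:-→d8:-→d9:-→d10:-→d11:-→d12:-→d13:-→d14:-→d15:-→d16:-→d17:-→d18:-→d19:-→d20:H5  best=H5
  - 120.127.220.1/32 clear@32
  add 120.112.0.0/12 -> H4 at depth 12
  ? 120.127.208.27  path d0:H4→d1:-→d2:-→d3:-→d4:-→d5:-→d6:-→d7:-→d8:-→d9:-→d10:-→d11:-→d12:H4→d13:-→d14:-→d15:-→d16:-→d17:-→d18:-→d19:-→d20:H5  best=H5
  ? 154.16.112.44  path d0:H4→d1:-→d2:-→d3:-→d4:-→d5:-→d6:-→d7:-→d8:H5→d9:-→d10:-→d11:-→d12:-→d13:-→d14:-→d15:-→d16:-→d17:-→d18:-→d19:-→d20:H1  best=H1
  ? 154.0.0.24  path d0:H4→d1:-→d2:-→d3:-→d4:-→d5:-→d6:-→d7:-→d8:H5→d9:-→d10:-→d11:-  best=H5
  ? 154.16.124.108  path d0:H4→d1:-→d2:-→d3:-→d4:-→d5:-→d6:-→d7:-→d8:H5→d9:-→d10:-→d11:-→d12:-→d13:-→d14:-→d15:-→d16:-→d17:-→d18:-→d19:-→d20:H1→d21:-→d22:-→d23:-→d24:H0  best=H0
  add 154.16.124.124/32 -> H4 at depth 32

== LOOKUPS ==
["H1","H5","H5","H1","H3","H5","H5","H3","H5","H1","H4","H4","H5","H5","H1","H5","H0"]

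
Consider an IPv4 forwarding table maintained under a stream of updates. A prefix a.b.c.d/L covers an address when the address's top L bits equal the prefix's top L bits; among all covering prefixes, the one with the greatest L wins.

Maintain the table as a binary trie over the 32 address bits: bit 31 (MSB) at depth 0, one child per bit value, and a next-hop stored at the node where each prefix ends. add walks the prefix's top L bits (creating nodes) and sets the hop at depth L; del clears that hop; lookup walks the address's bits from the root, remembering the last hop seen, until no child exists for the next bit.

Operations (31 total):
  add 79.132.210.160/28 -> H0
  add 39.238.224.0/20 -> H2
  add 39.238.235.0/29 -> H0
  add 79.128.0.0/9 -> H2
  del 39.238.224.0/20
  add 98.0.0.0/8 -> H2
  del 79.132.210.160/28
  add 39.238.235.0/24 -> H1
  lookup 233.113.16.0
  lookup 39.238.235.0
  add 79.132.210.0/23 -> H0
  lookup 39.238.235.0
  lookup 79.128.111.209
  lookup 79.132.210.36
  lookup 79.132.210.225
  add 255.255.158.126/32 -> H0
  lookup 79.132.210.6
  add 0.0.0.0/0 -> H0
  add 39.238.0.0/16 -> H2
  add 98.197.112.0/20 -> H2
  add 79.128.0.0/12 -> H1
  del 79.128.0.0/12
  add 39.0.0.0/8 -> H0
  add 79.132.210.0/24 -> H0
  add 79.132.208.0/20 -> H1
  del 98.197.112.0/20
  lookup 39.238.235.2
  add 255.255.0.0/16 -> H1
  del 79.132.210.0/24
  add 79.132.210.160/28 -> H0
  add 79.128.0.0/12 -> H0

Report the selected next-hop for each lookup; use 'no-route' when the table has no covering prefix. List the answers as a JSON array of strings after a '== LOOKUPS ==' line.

Process each operation:
  add 79.132.210.160/28 -> H0 at depth 28
  add 39.238.224.0/20 -> H2 at depth 20
  add 39.238.235.0/29 -> H0 at depth 29
  add 79.128.0.0/9 -> H2 at depth 9
  - 39.238.224.0/20 clear@20
  add 98.0.0.0/8 -> H2 at depth 8
  - 79.132.210.160/28 clear@28
  add 39.238.235.0/24 -> H1 at depth 24
  ? 233.113.16.0  path d0:-  best=no-route
  ? 39.238.235.0  path d0:-→d1:-→d2:-→d3:-→d4:-→d5:-→d6:-→d7:-→d8:-→d9:-→d10:-→d11:-→d12:-→d13:-→d14:-→d15:-→d16:-→d17:-→d18:-→d19:-→d20:-→d21:-→d22:-→d23:-→d24:H1→d25:-→d26:-→d27:-→d28:-→d29:H0  best=H0
  add 79.132.210.0/23 -> H0 at depth 23
  ? 39.238.235.0  path d0:-→d1:-→d2:-→d3:-→d4:-→d5:-→d6:-→d7:-→d8:-→d9:-→d10:-→d11:-→d12:-→d13:-→d14:-→d15:-→d16:-→d17:-→d18:-→d19:-→d20:-→d21:-→d22:-→d23:-→d24:H1→d25:-→d26:-→d27:-→d28:-→d29:H0  best=H0
  ? 79.128.111.209  path d0:-→d1:-→d2:-→d3:-→d4:-→d5:-→d6:-→d7:-→d8:-→d9:H2→d10:-→d11:-→d12:-→d13:-  best=H2
  ? 79.132.210.36  path d0:-→d1:-→d2:-→d3:-→d4:-→d5:-→d6:-→d7:-→d8:-→d9:H2→d10:-→d11:-→d12:-→d13:-→d14:-→d15:-→d16:-→d17:-→d18:-→d19:-→d20:-→d21:-→d22:-→d23:H0→d24:-  best=H0
  ? 79.132.210.225  path d0:-→d1:-→d2:-→d3:-→d4:-→d5:-→d6:-→d7:-→d8:-→d9:H2→d10:-→d11:-→d12:-→d13:-→d14:-→d15:-→d16:-→d17:-→d18:-→d19:-→d20:-→d21:-→d22:-→d23:H0→d24:-→d25:-  best=H0
  add 255.255.158.126/32 -> H0 at depth 32
  ? 79.132.210.6  path d0:-→d1:-→d2:-→d3:-→d4:-→d5:-→d6:-→d7:-→d8:-→d9:H2→d10:-→d11:-→d12:-→d13:-→d14:-→d15:-→d16:-→d17:-→d18:-→d19:-→d20:-→d21:-→d22:-→d23:H0→d24:-  best=H0
  add 0.0.0.0/0 -> H0 at depth 0
  add 39.238.0.0/16 -> H2 at depth 16
  add 98.197.112.0/20 -> H2 at depth 20
  add 79.128.0.0/12 -> H1 at depth 12
  - 79.128.0.0/12 clear@12
  add 39.0.0.0/8 -> H0 at depth 8
  add 79.132.210.0/24 -> H0 at depth 24
  add 79.132.208.0/20 -> H1 at depth 20
  - 98.197.112.0/20 clear@20
  ? 39.238.235.2  path d0:H0→d1:-→d2:-→d3:-→d4:-→d5:-→d6:-→d7:-→d8:H0→d9:-→d10:-→d11:-→d12:-→d13:-→d14:-→d15:-→d16:H2→d17:-→d18:-→d19:-→d20:-→d21:-→d22:-→d23:-→d24:H1→d25:-→d26:-→d27:-→d28:-→d29:H0  best=H0
  add 255.255.0.0/16 -> H1 at depth 16
  - 79.132.210.0/24 clear@24
  add 79.132.210.160/28 -> H0 at depth 28
  add 79.128.0.0/12 -> H0 at depth 12

== LOOKUPS ==
["no-route","H0","H0","H2","H0","H0","H0","H0"]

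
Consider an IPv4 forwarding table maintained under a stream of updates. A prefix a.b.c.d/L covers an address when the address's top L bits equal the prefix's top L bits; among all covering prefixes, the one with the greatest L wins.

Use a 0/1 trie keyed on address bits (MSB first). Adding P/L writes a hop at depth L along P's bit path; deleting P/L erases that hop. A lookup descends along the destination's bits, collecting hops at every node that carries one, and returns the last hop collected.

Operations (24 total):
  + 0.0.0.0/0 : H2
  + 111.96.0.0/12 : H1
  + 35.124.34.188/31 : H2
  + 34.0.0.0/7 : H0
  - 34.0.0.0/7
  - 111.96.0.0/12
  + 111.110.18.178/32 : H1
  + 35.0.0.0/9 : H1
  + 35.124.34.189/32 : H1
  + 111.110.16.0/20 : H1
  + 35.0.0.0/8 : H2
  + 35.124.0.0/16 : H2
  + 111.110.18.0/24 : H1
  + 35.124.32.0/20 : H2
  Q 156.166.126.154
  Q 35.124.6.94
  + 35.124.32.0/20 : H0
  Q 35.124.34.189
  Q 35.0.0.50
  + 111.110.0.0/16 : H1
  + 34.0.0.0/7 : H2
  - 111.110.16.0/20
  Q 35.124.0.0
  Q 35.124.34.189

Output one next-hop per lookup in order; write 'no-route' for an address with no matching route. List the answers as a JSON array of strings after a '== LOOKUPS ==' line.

Process each operation:
  add 0.0.0.0/0 -> H2 at depth 0
  add 111.96.0.0/12 -> H1 at depth 12
  add 35.124.34.188/31 -> H2 at depth 31
  add 34.0.0.0/7 -> H0 at depth 7
  - 34.0.0.0/7 clear@7
  - 111.96.0.0/12 clear@12
  add 111.110.18.178/32 -> H1 at depth 32
  add 35.0.0.0/9 -> H1 at depth 9
  add 35.124.34.189/32 -> H1 at depth 32
  add 111.110.16.0/20 -> H1 at depth 20
  add 35.0.0.0/8 -> H2 at depth 8
  add 35.124.0.0/16 -> H2 at depth 16
  add 111.110.18.0/24 -> H1 at depth 24
  add 35.124.32.0/20 -> H2 at depth 20
  ? 156.166.126.154  path d0:H2  best=H2
  ? 35.124.6.94  path d0:H2→d1:-→d2:-→d3:-→d4:-→d5:-→d6:-→d7:-→d8:H2→d9:H1→d10:-→d11:-→d12:-→d13:-→d14:-→d15:-→d16:H2→d17:-→d18:-  best=H2
  add 35.124.32.0/20 -> H0 at depth 20
  ? 35.124.34.189  path d0:H2→d1:-→d2:-→d3:-→d4:-→d5:-→d6:-→d7:-→d8:H2→d9:H1→d10:-→d11:-→d12:-→d13:-→d14:-→d15:-→d16:H2→d17:-→d18:-→d19:-→d20:H0→d21:-→d22:-→d23:-→d24:-→d25:-→d26:-→d27:-→d28:-→d29:-→d30:-→d31:H2→d32:H1  best=H1
  ? 35.0.0.50  path d0:H2→d1:-→d2:-→d3:-→d4:-→d5:-→d6:-→d7:-→d8:H2→d9:H1  best=H1
  add 111.110.0.0/16 -> H1 at depth 16
  add 34.0.0.0/7 -> H2 at depth 7
  - 111.110.16.0/20 clear@20
  ? 35.124.0.0  path d0:H2→d1:-→d2:-→d3:-→d4:-→d5:-→d6:-→d7:H2→d8:H2→d9:H1→d10:-→d11:-→d12:-→d13:-→d14:-→d15:-→d16:H2→d17:-→d18:-  best=H2
  ? 35.124.34.189  path d0:H2→d1:-→d2:-→d3:-→d4:-→d5:-→d6:-→d7:H2→d8:H2→d9:H1→d10:-→d11:-→d12:-→d13:-→d14:-→d15:-→d16:H2→d17:-→d18:-→d19:-→d20:H0→d21:-→d22:-→d23:-→d24:-→d25:-→d26:-→d27:-→d28:-→d29:-→d30:-→d31:H2→d32:H1  best=H1

== LOOKUPS ==
["H2","H2","H1","H1","H2","H1"]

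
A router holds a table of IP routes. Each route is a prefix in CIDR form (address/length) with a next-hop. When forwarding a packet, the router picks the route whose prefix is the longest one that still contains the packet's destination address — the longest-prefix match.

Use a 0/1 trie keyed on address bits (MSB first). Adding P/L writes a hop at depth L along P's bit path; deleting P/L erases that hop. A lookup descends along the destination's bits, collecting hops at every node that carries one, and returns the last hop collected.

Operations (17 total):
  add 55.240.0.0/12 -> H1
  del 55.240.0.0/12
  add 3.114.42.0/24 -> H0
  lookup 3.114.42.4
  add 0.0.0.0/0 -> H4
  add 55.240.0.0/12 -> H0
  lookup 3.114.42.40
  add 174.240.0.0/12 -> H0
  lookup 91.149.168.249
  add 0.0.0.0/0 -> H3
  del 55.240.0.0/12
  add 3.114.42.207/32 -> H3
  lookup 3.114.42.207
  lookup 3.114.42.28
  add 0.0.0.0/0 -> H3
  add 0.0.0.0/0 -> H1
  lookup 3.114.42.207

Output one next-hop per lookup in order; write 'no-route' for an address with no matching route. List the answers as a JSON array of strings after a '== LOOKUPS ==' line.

Trace:
  add 55.240.0.0/12 -> H1 at depth 12
  del 55.240.0.0/12 (clear depth 12)
  add 3.114.42.0/24 -> H0 at depth 24
  Q 3.114.42.4: descend 000000110111001000101010 ; hops seen [H0] ; pick H0
  add 0.0.0.0/0 -> H4 at depth 0
  add 55.240.0.0/12 -> H0 at depth 12
  Q 3.114.42.40: descend 000000110111001000101010 ; hops seen [H4,H0] ; pick H0
  add 174.240.0.0/12 -> H0 at depth 12
  Q 91.149.168.249: descend 0 ; hops seen [H4] ; pick H4
  add 0.0.0.0/0 -> H3 at depth 0
  del 55.240.0.0/12 (clear depth 12)
  add 3.114.42.207/32 -> H3 at depth 32
  Q 3.114.42.207: descend 00000011011100100010101011001111 ; hops seen [H3,H0,H3] ; pick H3
  Q 3.114.42.28: descend 000000110111001000101010 ; hops seen [H3,H0] ; pick H0
  add 0.0.0.0/0 -> H3 at depth 0
  add 0.0.0.0/0 -> H1 at depth 0
  Q 3.114.42.207: descend 00000011011100100010101011001111 ; hops seen [H1,H0,H3] ; pick H3

== LOOKUPS ==
["H0","H0","H4","H3","H0","H3"]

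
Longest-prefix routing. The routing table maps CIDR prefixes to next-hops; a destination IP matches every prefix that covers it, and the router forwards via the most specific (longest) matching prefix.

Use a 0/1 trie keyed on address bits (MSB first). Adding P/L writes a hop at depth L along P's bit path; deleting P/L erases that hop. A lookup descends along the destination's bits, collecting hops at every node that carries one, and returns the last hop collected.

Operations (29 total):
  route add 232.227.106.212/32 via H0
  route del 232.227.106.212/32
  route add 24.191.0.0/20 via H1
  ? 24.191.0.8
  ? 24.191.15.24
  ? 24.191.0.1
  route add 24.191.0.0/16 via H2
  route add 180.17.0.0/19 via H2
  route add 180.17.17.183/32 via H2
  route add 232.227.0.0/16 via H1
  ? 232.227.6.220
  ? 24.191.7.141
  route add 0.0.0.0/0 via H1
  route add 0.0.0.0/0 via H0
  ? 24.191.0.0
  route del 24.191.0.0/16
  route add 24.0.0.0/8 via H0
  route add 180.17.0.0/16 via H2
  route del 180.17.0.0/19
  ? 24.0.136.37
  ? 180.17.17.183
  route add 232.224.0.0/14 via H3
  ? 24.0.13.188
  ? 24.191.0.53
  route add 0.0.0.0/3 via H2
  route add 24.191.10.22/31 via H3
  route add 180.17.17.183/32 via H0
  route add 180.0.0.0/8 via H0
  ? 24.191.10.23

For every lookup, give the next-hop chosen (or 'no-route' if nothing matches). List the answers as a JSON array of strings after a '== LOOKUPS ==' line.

Trace:
  + 232.227.106.212/32 (H0) depth=32
  - 232.227.106.212/32 clear@32
  + 24.191.0.0/20 (H1) depth=20
  ? 24.191.0.8  path d0:-→d1:-→d2:-→d3:-→d4:-→d5:-→d6:-→d7:-→d8:-→d9:-→d10:-→d11:-→d12:-→d13:-→d14:-→d15:-→d16:-→d17:-→d18:-→d19:-→d20:H1  best=H1
  ? 24.191.15.24  path d0:-→d1:-→d2:-→d3:-→d4:-→d5:-→d6:-→d7:-→d8:-→d9:-→d10:-→d11:-→d12:-→d13:-→d14:-→d15:-→d16:-→d17:-→d18:-→d19:-→d20:H1  best=H1
  ? 24.191.0.1  path d0:-→d1:-→d2:-→d3:-→d4:-→d5:-→d6:-→d7:-→d8:-→d9:-→d10:-→d11:-→d12:-→d13:-→d14:-→d15:-→d16:-→d17:-→d18:-→d19:-→d20:H1  best=H1
  + 24.191.0.0/16 (H2) depth=16
  + 180.17.0.0/19 (H2) depth=19
  + 180.17.17.183/32 (H2) depth=32
  + 232.227.0.0/16 (H1) depth=16
  ? 232.227.6.220  path d0:-→d1:-→d2:-→d3:-→d4:-→d5:-→d6:-→d7:-→d8:-→d9:-→d10:-→d11:-→d12:-→d13:-→d14:-→d15:-→d16:H1→d17:-  best=H1
  ? 24.191.7.141  path d0:-→d1:-→d2:-→d3:-→d4:-→d5:-→d6:-→d7:-→d8:-→d9:-→d10:-→d11:-→d12:-→d13:-→d14:-→d15:-→d16:H2→d17:-→d18:-→d19:-→d20:H1  best=H1
  + 0.0.0.0/0 (H1) depth=0
  + 0.0.0.0/0 (H0) depth=0
  ? 24.191.0.0  path d0:H0→d1:-→d2:-→d3:-→d4:-→d5:-→d6:-→d7:-→d8:-→d9:-→d10:-→d11:-→d12:-→d13:-→d14:-→d15:-→d16:H2→d17:-→d18:-→d19:-→d20:H1  best=H1
  - 24.191.0.0/16 clear@16
  + 24.0.0.0/8 (H0) depth=8
  + 180.17.0.0/16 (H2) depth=16
  - 180.17.0.0/19 clear@19
  ? 24.0.136.37  path d0:H0→d1:-→d2:-→d3:-→d4:-→d5:-→d6:-→d7:-→d8:H0  best=H0
  ? 180.17.17.183  path d0:H0→d1:-→d2:-→d3:-→d4:-→d5:-→d6:-→d7:-→d8:-→d9:-→d10:-→d11:-→d12:-→d13:-→d14:-→d15:-→d16:H2→d17:-→d18:-→d19:-→d20:-→d21:-→d22:-→d23:-→d24:-→d25:-→d26:-→d27:-→d28:-→d29:-→d30:-→d31:-→d32:H2  best=H2
  + 232.224.0.0/14 (H3) depth=14
  ? 24.0.13.188  path d0:H0→d1:-→d2:-→d3:-→d4:-→d5:-→d6:-→d7:-→d8:H0  best=H0
  ? 24.191.0.53  path d0:H0→d1:-→d2:-→d3:-→d4:-→d5:-→d6:-→d7:-→d8:H0→d9:-→d10:-→d11:-→d12:-→d13:-→d14:-→d15:-→d16:-→d17:-→d18:-→d19:-→d20:H1  best=H1
  + 0.0.0.0/3 (H2) depth=3
  + 24.191.10.22/31 (H3) depth=31
  + 180.17.17.183/32 (H0) depth=32
  + 180.0.0.0/8 (H0) depth=8
  ? 24.191.10.23  path d0:H0→d1:-→d2:-→d3:H2→d4:-→d5:-→d6:-→d7:-→d8:H0→d9:-→d10:-→d11:-→d12:-→d13:-→d14:-→d15:-→d16:-→d17:-→d18:-→d19:-→d20:H1→d21:-→d22:-→d23:-→d24:-→d25:-→d26:-→d27:-→d28:-→d29:-→d30:-→d31:H3  best=H3

== LOOKUPS ==
["H1","H1","H1","H1","H1","H1","H0","H2","H0","H1","H3"]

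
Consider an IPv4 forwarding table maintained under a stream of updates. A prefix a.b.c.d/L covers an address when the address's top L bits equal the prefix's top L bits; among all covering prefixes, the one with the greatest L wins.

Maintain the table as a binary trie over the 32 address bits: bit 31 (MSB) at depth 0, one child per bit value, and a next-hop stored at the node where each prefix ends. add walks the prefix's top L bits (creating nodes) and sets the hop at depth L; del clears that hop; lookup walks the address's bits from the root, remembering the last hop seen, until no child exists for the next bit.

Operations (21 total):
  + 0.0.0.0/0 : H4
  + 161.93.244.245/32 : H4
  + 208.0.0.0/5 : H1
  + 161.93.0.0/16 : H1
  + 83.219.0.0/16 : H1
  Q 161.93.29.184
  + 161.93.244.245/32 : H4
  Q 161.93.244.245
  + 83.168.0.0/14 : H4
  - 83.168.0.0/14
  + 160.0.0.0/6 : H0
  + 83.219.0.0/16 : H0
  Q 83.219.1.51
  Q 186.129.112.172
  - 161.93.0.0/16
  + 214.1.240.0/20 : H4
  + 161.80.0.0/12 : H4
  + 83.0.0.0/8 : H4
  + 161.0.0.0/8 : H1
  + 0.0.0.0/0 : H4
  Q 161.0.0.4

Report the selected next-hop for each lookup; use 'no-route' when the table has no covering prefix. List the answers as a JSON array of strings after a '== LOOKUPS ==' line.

Trace:
  + 0.0.0.0/0 (H4) depth=0
  + 161.93.244.245/32 (H4) depth=32
  + 208.0.0.0/5 (H1) depth=5
  + 161.93.0.0/16 (H1) depth=16
  + 83.219.0.0/16 (H1) depth=16
  ? 161.93.29.184  path d0:H4→d1:-→d2:-→d3:-→d4:-→d5:-→d6:-→d7:-→d8:-→d9:-→d10:-→d11:-→d12:-→d13:-→d14:-→d15:-→d16:H1  best=H1
  + 161.93.244.245/32 (H4) depth=32
  ? 161.93.244.245  path d0:H4→d1:-→d2:-→d3:-→d4:-→d5:-→d6:-→d7:-→d8:-→d9:-→d10:-→d11:-→d12:-→d13:-→d14:-→d15:-→d16:H1→d17:-→d18:-→d19:-→d20:-→d21:-→d22:-→d23:-→d24:-→d25:-→d26:-→d27:-→d28:-→d29:-→d30:-→d31:-→d32:H4  best=H4
  + 83.168.0.0/14 (H4) depth=14
  - 83.168.0.0/14 clear@14
  + 160.0.0.0/6 (H0) depth=6
  + 83.219.0.0/16 (H0) depth=16
  ? 83.219.1.51  path d0:H4→d1:-→d2:-→d3:-→d4:-→d5:-→d6:-→d7:-→d8:-→d9:-→d10:-→d11:-→d12:-→d13:-→d14:-→d15:-→d16:H0  best=H0
  ? 186.129.112.172  path d0:H4→d1:-→d2:-→d3:-  best=H4
  - 161.93.0.0/16 clear@16
  + 214.1.240.0/20 (H4) depth=20
  + 161.80.0.0/12 (H4) depth=12
  + 83.0.0.0/8 (H4) depth=8
  + 161.0.0.0/8 (H1) depth=8
  + 0.0.0.0/0 (H4) depth=0
  ? 161.0.0.4  path d0:H4→d1:-→d2:-→d3:-→d4:-→d5:-→d6:H0→d7:-→d8:H1→d9:-  best=H1

== LOOKUPS ==
["H1","H4","H0","H4","H1"]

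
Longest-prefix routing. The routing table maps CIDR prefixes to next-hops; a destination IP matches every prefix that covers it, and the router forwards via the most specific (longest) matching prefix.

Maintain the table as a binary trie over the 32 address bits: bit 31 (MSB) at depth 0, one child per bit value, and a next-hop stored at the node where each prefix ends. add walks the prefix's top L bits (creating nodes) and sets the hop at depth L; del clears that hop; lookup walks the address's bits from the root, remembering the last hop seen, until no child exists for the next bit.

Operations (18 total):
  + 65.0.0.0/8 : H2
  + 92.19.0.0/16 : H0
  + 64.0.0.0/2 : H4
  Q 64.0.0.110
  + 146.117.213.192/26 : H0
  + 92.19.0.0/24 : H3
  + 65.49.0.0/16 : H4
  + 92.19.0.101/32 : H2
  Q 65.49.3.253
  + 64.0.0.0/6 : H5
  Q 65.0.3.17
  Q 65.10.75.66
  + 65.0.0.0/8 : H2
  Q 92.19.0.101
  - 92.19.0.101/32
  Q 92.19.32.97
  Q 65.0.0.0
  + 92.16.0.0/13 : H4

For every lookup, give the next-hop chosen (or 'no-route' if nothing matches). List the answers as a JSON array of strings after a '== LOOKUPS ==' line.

Trace:
  add 65.0.0.0/8 -> H2 at depth 8
  add 92.19.0.0/16 -> H0 at depth 16
  add 64.0.0.0/2 -> H4 at depth 2
  ? 64.0.0.110  path d0:-→d1:-→d2:H4→d3:-→d4:-→d5:-→d6:-→d7:-  best=H4
  add 146.117.213.192/26 -> H0 at depth 26
  add 92.19.0.0/24 -> H3 at depth 24
  add 65.49.0.0/16 -> H4 at depth 16
  add 92.19.0.101/32 -> H2 at depth 32
  ? 65.49.3.253  path d0:-→d1:-→d2:H4→d3:-→d4:-→d5:-→d6:-→d7:-→d8:H2→d9:-→d10:-→d11:-→d12:-→d13:-→d14:-→d15:-→d16:H4  best=H4
  add 64.0.0.0/6 -> H5 at depth 6
  ? 65.0.3.17  path d0:-→d1:-→d2:H4→d3:-→d4:-→d5:-→d6:H5→d7:-→d8:H2→d9:-→d10:-  best=H2
  ? 65.10.75.66  path d0:-→d1:-→d2:H4→d3:-→d4:-→d5:-→d6:H5→d7:-→d8:H2→d9:-→d10:-  best=H2
  add 65.0.0.0/8 -> H2 at depth 8
  ? 92.19.0.101  path d0:-→d1:-→d2:H4→d3:-→d4:-→d5:-→d6:-→d7:-→d8:-→d9:-→d10:-→d11:-→d12:-→d13:-→d14:-→d15:-→d16:H0→d17:-→d18:-→d19:-→d20:-→d21:-→d22:-→d23:-→d24:H3→d25:-→d26:-→d27:-→d28:-→d29:-→d30:-→d31:-→d32:H2  best=H2
  - 92.19.0.101/32 clear@32
  ? 92.19.32.97  path d0:-→d1:-→d2:H4→d3:-→d4:-→d5:-→d6:-→d7:-→d8:-→d9:-→d10:-→d11:-→d12:-→d13:-→d14:-→d15:-→d16:H0→d17:-→d18:-  best=H0
  ? 65.0.0.0  path d0:-→d1:-→d2:H4→d3:-→d4:-→d5:-→d6:H5→d7:-→d8:H2→d9:-→d10:-  best=H2
  add 92.16.0.0/13 -> H4 at depth 13

== LOOKUPS ==
["H4","H4","H2","H2","H2","H0","H2"]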